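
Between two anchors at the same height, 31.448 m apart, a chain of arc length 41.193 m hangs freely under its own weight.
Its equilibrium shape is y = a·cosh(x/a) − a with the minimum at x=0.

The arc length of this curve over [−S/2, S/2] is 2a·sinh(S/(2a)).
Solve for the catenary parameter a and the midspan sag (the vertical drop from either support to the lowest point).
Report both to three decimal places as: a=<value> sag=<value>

seed: a₀ = √(S³/(24(L−S))) = √(31.448³/(24·9.745)) = 11.531691
iter 1: u=1.363547  f(a)=+9.471e-01  f'(a)=-2.026e+00  a ← 11.531691 − (+9.471e-01/-2.026e+00) = 11.999163
iter 2: u=1.310425  f(a)=+6.063e-02  f'(a)=-1.774e+00  a ← 11.999163 − (+6.063e-02/-1.774e+00) = 12.033341
iter 3: u=1.306703  f(a)=+2.861e-04  f'(a)=-1.757e+00  a ← 12.033341 − (+2.861e-04/-1.757e+00) = 12.033503
iter 4: u=1.306685  f(a)=+6.438e-09  f'(a)=-1.757e+00  a ← 12.033503 − (+6.438e-09/-1.757e+00) = 12.033503
iter 5: u=1.306685  f(a)=-7.105e-15  f'(a)=-1.757e+00  a ← 12.033503 − (-7.105e-15/-1.757e+00) = 12.033503
converged: |Δa| < 1e-12 after 5 iterations
sag = a·(cosh(S/(2a)) − 1) = 12.033503·(cosh(1.306685) − 1) = 11.820658
T_max/T_min = cosh(S/(2a)) = 1.982312

a=12.034 sag=11.821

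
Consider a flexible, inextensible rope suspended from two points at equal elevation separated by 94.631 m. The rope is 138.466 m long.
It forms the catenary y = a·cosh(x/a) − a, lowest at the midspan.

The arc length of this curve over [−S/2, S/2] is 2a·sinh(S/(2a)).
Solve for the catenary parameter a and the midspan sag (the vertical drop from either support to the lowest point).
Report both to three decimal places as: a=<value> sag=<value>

a=30.175 sag=45.348

seed: a₀ = √(S³/(24(L−S))) = √(94.631³/(24·43.835)) = 28.381413
iter 1: u=1.667130  f(a)=+6.511e+00  f'(a)=-4.037e+00  a ← 28.381413 − (+6.511e+00/-4.037e+00) = 29.994049
iter 2: u=1.577496  f(a)=+5.961e-01  f'(a)=-3.329e+00  a ← 29.994049 − (+5.961e-01/-3.329e+00) = 30.173124
iter 3: u=1.568134  f(a)=+6.110e-03  f'(a)=-3.261e+00  a ← 30.173124 − (+6.110e-03/-3.261e+00) = 30.174998
iter 4: u=1.568037  f(a)=+6.565e-07  f'(a)=-3.260e+00  a ← 30.174998 − (+6.565e-07/-3.260e+00) = 30.174998
iter 5: u=1.568037  f(a)=+0.000e+00  f'(a)=-3.260e+00  a ← 30.174998 − (+0.000e+00/-3.260e+00) = 30.174998
converged: |Δa| < 1e-12 after 5 iterations
sag = a·(cosh(S/(2a)) − 1) = 30.174998·(cosh(1.568037) − 1) = 45.348103
T_max/T_min = cosh(S/(2a)) = 2.502837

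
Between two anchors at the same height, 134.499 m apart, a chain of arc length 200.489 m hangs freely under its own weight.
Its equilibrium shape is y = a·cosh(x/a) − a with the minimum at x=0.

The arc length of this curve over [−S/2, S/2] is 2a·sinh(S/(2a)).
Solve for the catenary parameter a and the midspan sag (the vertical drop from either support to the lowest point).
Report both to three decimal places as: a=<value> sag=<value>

seed: a₀ = √(S³/(24(L−S))) = √(134.499³/(24·65.990)) = 39.195291
iter 1: u=1.715755  f(a)=+1.042e+01  f'(a)=-4.469e+00  a ← 39.195291 − (+1.042e+01/-4.469e+00) = 41.527686
iter 2: u=1.619390  f(a)=+1.003e+00  f'(a)=-3.647e+00  a ← 41.527686 − (+1.003e+00/-3.647e+00) = 41.802679
iter 3: u=1.608737  f(a)=+1.146e-02  f'(a)=-3.564e+00  a ← 41.802679 − (+1.146e-02/-3.564e+00) = 41.805896
iter 4: u=1.608613  f(a)=+1.536e-06  f'(a)=-3.563e+00  a ← 41.805896 − (+1.536e-06/-3.563e+00) = 41.805896
iter 5: u=1.608613  f(a)=+5.684e-14  f'(a)=-3.563e+00  a ← 41.805896 − (+5.684e-14/-3.563e+00) = 41.805896
converged: |Δa| < 1e-12 after 5 iterations
sag = a·(cosh(S/(2a)) − 1) = 41.805896·(cosh(1.608613) − 1) = 66.806685
T_max/T_min = cosh(S/(2a)) = 2.598021

a=41.806 sag=66.807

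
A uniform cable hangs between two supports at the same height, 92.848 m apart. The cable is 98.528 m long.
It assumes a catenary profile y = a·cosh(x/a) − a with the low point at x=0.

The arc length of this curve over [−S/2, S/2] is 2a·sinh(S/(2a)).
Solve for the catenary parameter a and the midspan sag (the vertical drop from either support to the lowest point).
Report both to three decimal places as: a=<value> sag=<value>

a=77.320 sag=14.361

seed: a₀ = √(S³/(24(L−S))) = √(92.848³/(24·5.680)) = 76.626509
iter 1: u=0.605848  f(a)=+1.052e-01  f'(a)=-1.538e-01  a ← 76.626509 − (+1.052e-01/-1.538e-01) = 77.310399
iter 2: u=0.600488  f(a)=+1.424e-03  f'(a)=-1.496e-01  a ← 77.310399 − (+1.424e-03/-1.496e-01) = 77.319919
iter 3: u=0.600414  f(a)=+2.693e-07  f'(a)=-1.496e-01  a ← 77.319919 − (+2.693e-07/-1.496e-01) = 77.319921
iter 4: u=0.600414  f(a)=+1.421e-14  f'(a)=-1.496e-01  a ← 77.319921 − (+1.421e-14/-1.496e-01) = 77.319921
converged: |Δa| < 1e-12 after 4 iterations
sag = a·(cosh(S/(2a)) − 1) = 77.319921·(cosh(0.600414) − 1) = 14.360567
T_max/T_min = cosh(S/(2a)) = 1.185729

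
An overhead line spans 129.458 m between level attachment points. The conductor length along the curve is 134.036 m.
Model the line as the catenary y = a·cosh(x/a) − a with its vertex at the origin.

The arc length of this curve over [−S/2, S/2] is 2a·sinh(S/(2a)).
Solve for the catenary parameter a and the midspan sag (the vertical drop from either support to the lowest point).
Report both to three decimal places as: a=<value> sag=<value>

seed: a₀ = √(S³/(24(L−S))) = √(129.458³/(24·4.578)) = 140.523780
iter 1: u=0.460627  f(a)=+4.881e-02  f'(a)=-6.655e-02  a ← 140.523780 − (+4.881e-02/-6.655e-02) = 141.257273
iter 2: u=0.458235  f(a)=+3.848e-04  f'(a)=-6.550e-02  a ← 141.257273 − (+3.848e-04/-6.550e-02) = 141.263148
iter 3: u=0.458216  f(a)=+2.434e-08  f'(a)=-6.550e-02  a ← 141.263148 − (+2.434e-08/-6.550e-02) = 141.263149
iter 4: u=0.458216  f(a)=-2.842e-14  f'(a)=-6.550e-02  a ← 141.263149 − (-2.842e-14/-6.550e-02) = 141.263149
converged: |Δa| < 1e-12 after 4 iterations
sag = a·(cosh(S/(2a)) − 1) = 141.263149·(cosh(0.458216) − 1) = 15.091223
T_max/T_min = cosh(S/(2a)) = 1.106831

a=141.263 sag=15.091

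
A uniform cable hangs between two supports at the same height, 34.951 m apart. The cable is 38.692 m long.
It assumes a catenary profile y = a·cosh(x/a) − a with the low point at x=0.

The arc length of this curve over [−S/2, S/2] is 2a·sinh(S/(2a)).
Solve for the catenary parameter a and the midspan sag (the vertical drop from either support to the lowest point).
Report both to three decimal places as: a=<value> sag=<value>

seed: a₀ = √(S³/(24(L−S))) = √(34.951³/(24·3.741)) = 21.806699
iter 1: u=0.801382  f(a)=+1.220e-01  f'(a)=-3.657e-01  a ← 21.806699 − (+1.220e-01/-3.657e-01) = 22.140294
iter 2: u=0.789308  f(a)=+2.855e-03  f'(a)=-3.487e-01  a ← 22.140294 − (+2.855e-03/-3.487e-01) = 22.148482
iter 3: u=0.789016  f(a)=+1.648e-06  f'(a)=-3.483e-01  a ← 22.148482 − (+1.648e-06/-3.483e-01) = 22.148487
iter 4: u=0.789016  f(a)=+5.400e-13  f'(a)=-3.483e-01  a ← 22.148487 − (+5.400e-13/-3.483e-01) = 22.148487
converged: |Δa| < 1e-12 after 4 iterations
sag = a·(cosh(S/(2a)) − 1) = 22.148487·(cosh(0.789016) − 1) = 7.259389
T_max/T_min = cosh(S/(2a)) = 1.327760

a=22.148 sag=7.259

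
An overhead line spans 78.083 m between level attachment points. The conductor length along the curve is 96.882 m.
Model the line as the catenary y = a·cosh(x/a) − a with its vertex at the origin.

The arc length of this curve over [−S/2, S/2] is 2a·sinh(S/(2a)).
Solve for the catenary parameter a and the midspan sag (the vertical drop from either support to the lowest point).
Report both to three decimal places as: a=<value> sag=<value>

a=33.597 sag=25.355

seed: a₀ = √(S³/(24(L−S))) = √(78.083³/(24·18.799)) = 32.483420
iter 1: u=1.201890  f(a)=+1.405e+00  f'(a)=-1.334e+00  a ← 32.483420 − (+1.405e+00/-1.334e+00) = 33.537362
iter 2: u=1.164120  f(a)=+7.130e-02  f'(a)=-1.201e+00  a ← 33.537362 − (+7.130e-02/-1.201e+00) = 33.596713
iter 3: u=1.162063  f(a)=+2.052e-04  f'(a)=-1.194e+00  a ← 33.596713 − (+2.052e-04/-1.194e+00) = 33.596885
iter 4: u=1.162057  f(a)=+1.711e-09  f'(a)=-1.194e+00  a ← 33.596885 − (+1.711e-09/-1.194e+00) = 33.596885
iter 5: u=1.162057  f(a)=+0.000e+00  f'(a)=-1.194e+00  a ← 33.596885 − (+0.000e+00/-1.194e+00) = 33.596885
converged: |Δa| < 1e-12 after 5 iterations
sag = a·(cosh(S/(2a)) − 1) = 33.596885·(cosh(1.162057) − 1) = 25.354630
T_max/T_min = cosh(S/(2a)) = 1.754672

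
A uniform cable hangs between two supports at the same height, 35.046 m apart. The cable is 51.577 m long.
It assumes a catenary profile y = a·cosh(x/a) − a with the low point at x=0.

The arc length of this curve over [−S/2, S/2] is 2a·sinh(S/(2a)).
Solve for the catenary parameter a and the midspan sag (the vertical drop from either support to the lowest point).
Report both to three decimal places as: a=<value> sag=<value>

a=11.085 sag=16.985

seed: a₀ = √(S³/(24(L−S))) = √(35.046³/(24·16.531)) = 10.416037
iter 1: u=1.682310  f(a)=+2.503e+00  f'(a)=-4.168e+00  a ← 10.416037 − (+2.503e+00/-4.168e+00) = 11.016600
iter 2: u=1.590600  f(a)=+2.328e-01  f'(a)=-3.426e+00  a ← 11.016600 − (+2.328e-01/-3.426e+00) = 11.084561
iter 3: u=1.580847  f(a)=+2.470e-03  f'(a)=-3.354e+00  a ← 11.084561 − (+2.470e-03/-3.354e+00) = 11.085297
iter 4: u=1.580742  f(a)=+2.846e-07  f'(a)=-3.353e+00  a ← 11.085297 − (+2.846e-07/-3.353e+00) = 11.085297
iter 5: u=1.580742  f(a)=+0.000e+00  f'(a)=-3.353e+00  a ← 11.085297 − (+0.000e+00/-3.353e+00) = 11.085297
converged: |Δa| < 1e-12 after 5 iterations
sag = a·(cosh(S/(2a)) − 1) = 11.085297·(cosh(1.580742) − 1) = 16.984803
T_max/T_min = cosh(S/(2a)) = 2.532192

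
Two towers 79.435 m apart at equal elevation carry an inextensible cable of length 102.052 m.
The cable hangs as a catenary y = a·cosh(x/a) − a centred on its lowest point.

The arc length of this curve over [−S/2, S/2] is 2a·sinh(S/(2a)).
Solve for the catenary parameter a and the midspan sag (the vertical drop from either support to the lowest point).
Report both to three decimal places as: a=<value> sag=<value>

a=31.609 sag=28.414

seed: a₀ = √(S³/(24(L−S))) = √(79.435³/(24·22.617)) = 30.387483
iter 1: u=1.307035  f(a)=+2.012e+00  f'(a)=-1.759e+00  a ← 30.387483 − (+2.012e+00/-1.759e+00) = 31.531586
iter 2: u=1.259610  f(a)=+1.192e-01  f'(a)=-1.556e+00  a ← 31.531586 − (+1.192e-01/-1.556e+00) = 31.608209
iter 3: u=1.256556  f(a)=+4.769e-04  f'(a)=-1.544e+00  a ← 31.608209 − (+4.769e-04/-1.544e+00) = 31.608518
iter 4: u=1.256544  f(a)=+7.697e-09  f'(a)=-1.544e+00  a ← 31.608518 − (+7.697e-09/-1.544e+00) = 31.608518
iter 5: u=1.256544  f(a)=+0.000e+00  f'(a)=-1.544e+00  a ← 31.608518 − (+0.000e+00/-1.544e+00) = 31.608518
converged: |Δa| < 1e-12 after 5 iterations
sag = a·(cosh(S/(2a)) − 1) = 31.608518·(cosh(1.256544) − 1) = 28.414403
T_max/T_min = cosh(S/(2a)) = 1.898948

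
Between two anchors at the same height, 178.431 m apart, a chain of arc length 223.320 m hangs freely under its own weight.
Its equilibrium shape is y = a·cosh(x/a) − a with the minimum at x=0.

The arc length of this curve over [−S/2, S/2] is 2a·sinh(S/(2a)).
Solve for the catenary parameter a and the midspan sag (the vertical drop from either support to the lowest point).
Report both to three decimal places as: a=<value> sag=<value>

a=75.211 sag=59.417

seed: a₀ = √(S³/(24(L−S))) = √(178.431³/(24·44.889)) = 72.615591
iter 1: u=1.228600  f(a)=+3.512e+00  f'(a)=-1.433e+00  a ← 72.615591 − (+3.512e+00/-1.433e+00) = 75.066031
iter 2: u=1.188494  f(a)=+1.856e-01  f'(a)=-1.285e+00  a ← 75.066031 − (+1.856e-01/-1.285e+00) = 75.210430
iter 3: u=1.186212  f(a)=+5.825e-04  f'(a)=-1.277e+00  a ← 75.210430 − (+5.825e-04/-1.277e+00) = 75.210886
iter 4: u=1.186205  f(a)=+5.775e-09  f'(a)=-1.277e+00  a ← 75.210886 − (+5.775e-09/-1.277e+00) = 75.210886
iter 5: u=1.186205  f(a)=+0.000e+00  f'(a)=-1.277e+00  a ← 75.210886 − (+0.000e+00/-1.277e+00) = 75.210886
converged: |Δa| < 1e-12 after 5 iterations
sag = a·(cosh(S/(2a)) − 1) = 75.210886·(cosh(1.186205) − 1) = 59.416871
T_max/T_min = cosh(S/(2a)) = 1.790004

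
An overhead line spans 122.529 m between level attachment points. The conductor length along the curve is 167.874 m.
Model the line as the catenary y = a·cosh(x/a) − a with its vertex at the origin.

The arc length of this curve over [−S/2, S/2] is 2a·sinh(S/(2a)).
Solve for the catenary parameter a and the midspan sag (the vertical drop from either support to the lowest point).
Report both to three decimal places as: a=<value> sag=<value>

a=43.226 sag=51.188

seed: a₀ = √(S³/(24(L−S))) = √(122.529³/(24·45.345)) = 41.113837
iter 1: u=1.490119  f(a)=+5.309e+00  f'(a)=-2.736e+00  a ← 41.113837 − (+5.309e+00/-2.736e+00) = 43.054137
iter 2: u=1.422964  f(a)=+3.990e-01  f'(a)=-2.339e+00  a ← 43.054137 − (+3.990e-01/-2.339e+00) = 43.224703
iter 3: u=1.417349  f(a)=+2.658e-03  f'(a)=-2.308e+00  a ← 43.224703 − (+2.658e-03/-2.308e+00) = 43.225854
iter 4: u=1.417311  f(a)=+1.197e-07  f'(a)=-2.308e+00  a ← 43.225854 − (+1.197e-07/-2.308e+00) = 43.225855
iter 5: u=1.417311  f(a)=+0.000e+00  f'(a)=-2.308e+00  a ← 43.225855 − (+0.000e+00/-2.308e+00) = 43.225855
converged: |Δa| < 1e-12 after 5 iterations
sag = a·(cosh(S/(2a)) − 1) = 43.225855·(cosh(1.417311) − 1) = 51.187569
T_max/T_min = cosh(S/(2a)) = 2.184189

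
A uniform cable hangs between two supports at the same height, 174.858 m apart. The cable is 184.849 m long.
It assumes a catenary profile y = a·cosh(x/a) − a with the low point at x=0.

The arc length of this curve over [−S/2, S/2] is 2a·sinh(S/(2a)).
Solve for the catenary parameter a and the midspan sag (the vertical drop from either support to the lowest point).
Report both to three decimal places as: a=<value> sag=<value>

seed: a₀ = √(S³/(24(L−S))) = √(174.858³/(24·9.991)) = 149.320061
iter 1: u=0.585514  f(a)=+1.727e-01  f'(a)=-1.385e-01  a ← 149.320061 − (+1.727e-01/-1.385e-01) = 150.567053
iter 2: u=0.580665  f(a)=+2.187e-03  f'(a)=-1.350e-01  a ← 150.567053 − (+2.187e-03/-1.350e-01) = 150.583255
iter 3: u=0.580602  f(a)=+3.608e-07  f'(a)=-1.349e-01  a ← 150.583255 − (+3.608e-07/-1.349e-01) = 150.583257
iter 4: u=0.580602  f(a)=+0.000e+00  f'(a)=-1.349e-01  a ← 150.583257 − (+0.000e+00/-1.349e-01) = 150.583257
converged: |Δa| < 1e-12 after 4 iterations
sag = a·(cosh(S/(2a)) − 1) = 150.583257·(cosh(0.580602) − 1) = 26.101789
T_max/T_min = cosh(S/(2a)) = 1.173338

a=150.583 sag=26.102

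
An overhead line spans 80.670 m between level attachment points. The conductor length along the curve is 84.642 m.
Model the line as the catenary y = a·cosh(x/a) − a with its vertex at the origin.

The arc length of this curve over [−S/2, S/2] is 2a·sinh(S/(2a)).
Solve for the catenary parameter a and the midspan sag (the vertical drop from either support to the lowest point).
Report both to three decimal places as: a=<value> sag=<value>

seed: a₀ = √(S³/(24(L−S))) = √(80.670³/(24·3.972)) = 74.209216
iter 1: u=0.543531  f(a)=+5.909e-02  f'(a)=-1.102e-01  a ← 74.209216 − (+5.909e-02/-1.102e-01) = 74.745169
iter 2: u=0.539634  f(a)=+6.462e-04  f'(a)=-1.078e-01  a ← 74.745169 − (+6.462e-04/-1.078e-01) = 74.751161
iter 3: u=0.539590  f(a)=+7.920e-08  f'(a)=-1.078e-01  a ← 74.751161 − (+7.920e-08/-1.078e-01) = 74.751162
iter 4: u=0.539590  f(a)=+0.000e+00  f'(a)=-1.078e-01  a ← 74.751162 − (+0.000e+00/-1.078e-01) = 74.751162
converged: |Δa| < 1e-12 after 4 iterations
sag = a·(cosh(S/(2a)) − 1) = 74.751162·(cosh(0.539590) − 1) = 11.148799
T_max/T_min = cosh(S/(2a)) = 1.149145

a=74.751 sag=11.149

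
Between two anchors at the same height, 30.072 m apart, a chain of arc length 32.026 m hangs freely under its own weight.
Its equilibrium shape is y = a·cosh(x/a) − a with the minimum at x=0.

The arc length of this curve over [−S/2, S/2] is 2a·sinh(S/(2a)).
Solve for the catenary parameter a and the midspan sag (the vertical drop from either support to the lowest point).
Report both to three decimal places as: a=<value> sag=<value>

seed: a₀ = √(S³/(24(L−S))) = √(30.072³/(24·1.954)) = 24.081058
iter 1: u=0.624391  f(a)=+3.845e-02  f'(a)=-1.687e-01  a ← 24.081058 − (+3.845e-02/-1.687e-01) = 24.308948
iter 2: u=0.618538  f(a)=+5.526e-04  f'(a)=-1.639e-01  a ← 24.308948 − (+5.526e-04/-1.639e-01) = 24.312320
iter 3: u=0.618452  f(a)=+1.178e-07  f'(a)=-1.638e-01  a ← 24.312320 − (+1.178e-07/-1.638e-01) = 24.312321
iter 4: u=0.618452  f(a)=+7.105e-15  f'(a)=-1.638e-01  a ← 24.312321 − (+7.105e-15/-1.638e-01) = 24.312321
converged: |Δa| < 1e-12 after 4 iterations
sag = a·(cosh(S/(2a)) − 1) = 24.312321·(cosh(0.618452) − 1) = 4.799620
T_max/T_min = cosh(S/(2a)) = 1.197415

a=24.312 sag=4.800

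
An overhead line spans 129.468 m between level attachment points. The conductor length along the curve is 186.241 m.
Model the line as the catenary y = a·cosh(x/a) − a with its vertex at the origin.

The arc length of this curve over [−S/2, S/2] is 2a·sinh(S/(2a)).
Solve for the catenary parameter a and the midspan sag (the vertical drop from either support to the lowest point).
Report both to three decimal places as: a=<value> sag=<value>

a=42.307 sag=59.974

seed: a₀ = √(S³/(24(L−S))) = √(129.468³/(24·56.773)) = 39.908657
iter 1: u=1.622054  f(a)=+7.954e+00  f'(a)=-3.668e+00  a ← 39.908657 − (+7.954e+00/-3.668e+00) = 42.077391
iter 2: u=1.538451  f(a)=+6.944e-01  f'(a)=-3.053e+00  a ← 42.077391 − (+6.944e-01/-3.053e+00) = 42.304852
iter 3: u=1.530179  f(a)=+6.410e-03  f'(a)=-2.997e+00  a ← 42.304852 − (+6.410e-03/-2.997e+00) = 42.306991
iter 4: u=1.530102  f(a)=+5.575e-07  f'(a)=-2.996e+00  a ← 42.306991 − (+5.575e-07/-2.996e+00) = 42.306991
iter 5: u=1.530102  f(a)=+0.000e+00  f'(a)=-2.996e+00  a ← 42.306991 − (+0.000e+00/-2.996e+00) = 42.306991
converged: |Δa| < 1e-12 after 5 iterations
sag = a·(cosh(S/(2a)) − 1) = 42.306991·(cosh(1.530102) − 1) = 59.973549
T_max/T_min = cosh(S/(2a)) = 2.417580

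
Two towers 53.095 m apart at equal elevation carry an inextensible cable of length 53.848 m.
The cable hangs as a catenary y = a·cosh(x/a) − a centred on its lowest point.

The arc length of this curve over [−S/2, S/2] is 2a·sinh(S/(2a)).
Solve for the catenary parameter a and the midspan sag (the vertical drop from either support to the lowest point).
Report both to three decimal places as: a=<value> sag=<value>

a=91.200 sag=3.891

seed: a₀ = √(S³/(24(L−S))) = √(53.095³/(24·0.753)) = 91.007530
iter 1: u=0.291707  f(a)=+3.210e-03  f'(a)=-1.669e-02  a ← 91.007530 − (+3.210e-03/-1.669e-02) = 91.199883
iter 2: u=0.291091  f(a)=+1.021e-05  f'(a)=-1.658e-02  a ← 91.199883 − (+1.021e-05/-1.658e-02) = 91.200499
iter 3: u=0.291089  f(a)=+1.039e-10  f'(a)=-1.658e-02  a ← 91.200499 − (+1.039e-10/-1.658e-02) = 91.200499
iter 4: u=0.291089  f(a)=+0.000e+00  f'(a)=-1.658e-02  a ← 91.200499 − (+0.000e+00/-1.658e-02) = 91.200499
converged: |Δa| < 1e-12 after 4 iterations
sag = a·(cosh(S/(2a)) − 1) = 91.200499·(cosh(0.291089) − 1) = 3.891208
T_max/T_min = cosh(S/(2a)) = 1.042667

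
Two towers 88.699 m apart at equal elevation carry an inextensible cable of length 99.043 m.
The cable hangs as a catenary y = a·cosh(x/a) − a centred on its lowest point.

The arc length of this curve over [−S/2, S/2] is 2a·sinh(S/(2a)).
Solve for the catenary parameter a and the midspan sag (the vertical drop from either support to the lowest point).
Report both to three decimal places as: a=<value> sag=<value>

seed: a₀ = √(S³/(24(L−S))) = √(88.699³/(24·10.344)) = 53.018594
iter 1: u=0.836490  f(a)=+3.680e-01  f'(a)=-4.182e-01  a ← 53.018594 − (+3.680e-01/-4.182e-01) = 53.898516
iter 2: u=0.822833  f(a)=+9.361e-03  f'(a)=-3.972e-01  a ← 53.898516 − (+9.361e-03/-3.972e-01) = 53.922085
iter 3: u=0.822474  f(a)=+6.408e-06  f'(a)=-3.966e-01  a ← 53.922085 − (+6.408e-06/-3.966e-01) = 53.922101
iter 4: u=0.822474  f(a)=+2.998e-12  f'(a)=-3.966e-01  a ← 53.922101 − (+2.998e-12/-3.966e-01) = 53.922101
converged: |Δa| < 1e-12 after 4 iterations
sag = a·(cosh(S/(2a)) − 1) = 53.922101·(cosh(0.822474) − 1) = 19.289728
T_max/T_min = cosh(S/(2a)) = 1.357733

a=53.922 sag=19.290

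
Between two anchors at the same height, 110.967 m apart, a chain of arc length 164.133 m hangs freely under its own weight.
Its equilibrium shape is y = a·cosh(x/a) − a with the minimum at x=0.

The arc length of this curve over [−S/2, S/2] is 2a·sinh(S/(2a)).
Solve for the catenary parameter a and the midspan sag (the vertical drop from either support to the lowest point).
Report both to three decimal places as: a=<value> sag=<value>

seed: a₀ = √(S³/(24(L−S))) = √(110.967³/(24·53.166)) = 32.724133
iter 1: u=1.695492  f(a)=+8.186e+00  f'(a)=-4.285e+00  a ← 32.724133 − (+8.186e+00/-4.285e+00) = 34.634758
iter 2: u=1.601960  f(a)=+7.717e-01  f'(a)=-3.512e+00  a ← 34.634758 − (+7.717e-01/-3.512e+00) = 34.854514
iter 3: u=1.591860  f(a)=+8.434e-03  f'(a)=-3.435e+00  a ← 34.854514 − (+8.434e-03/-3.435e+00) = 34.856969
iter 4: u=1.591748  f(a)=+1.032e-06  f'(a)=-3.434e+00  a ← 34.856969 − (+1.032e-06/-3.434e+00) = 34.856970
iter 5: u=1.591748  f(a)=+2.842e-14  f'(a)=-3.434e+00  a ← 34.856970 − (+2.842e-14/-3.434e+00) = 34.856970
converged: |Δa| < 1e-12 after 5 iterations
sag = a·(cosh(S/(2a)) − 1) = 34.856970·(cosh(1.591748) − 1) = 54.305347
T_max/T_min = cosh(S/(2a)) = 2.557948

a=34.857 sag=54.305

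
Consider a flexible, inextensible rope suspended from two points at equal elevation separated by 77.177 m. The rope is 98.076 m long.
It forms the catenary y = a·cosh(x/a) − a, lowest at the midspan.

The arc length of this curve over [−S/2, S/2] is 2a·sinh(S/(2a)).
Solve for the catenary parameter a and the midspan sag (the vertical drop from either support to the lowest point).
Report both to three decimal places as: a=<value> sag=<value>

a=31.434 sag=26.814

seed: a₀ = √(S³/(24(L−S))) = √(77.177³/(24·20.899)) = 30.273558
iter 1: u=1.274660  f(a)=+1.765e+00  f'(a)=-1.618e+00  a ← 30.273558 − (+1.765e+00/-1.618e+00) = 31.364112
iter 2: u=1.230339  f(a)=+9.985e-02  f'(a)=-1.440e+00  a ← 31.364112 − (+9.985e-02/-1.440e+00) = 31.433456
iter 3: u=1.227625  f(a)=+3.620e-04  f'(a)=-1.430e+00  a ← 31.433456 − (+3.620e-04/-1.430e+00) = 31.433709
iter 4: u=1.227615  f(a)=+4.797e-09  f'(a)=-1.430e+00  a ← 31.433709 − (+4.797e-09/-1.430e+00) = 31.433709
iter 5: u=1.227615  f(a)=+1.421e-14  f'(a)=-1.430e+00  a ← 31.433709 − (+1.421e-14/-1.430e+00) = 31.433709
converged: |Δa| < 1e-12 after 5 iterations
sag = a·(cosh(S/(2a)) − 1) = 31.433709·(cosh(1.227615) − 1) = 26.814068
T_max/T_min = cosh(S/(2a)) = 1.853035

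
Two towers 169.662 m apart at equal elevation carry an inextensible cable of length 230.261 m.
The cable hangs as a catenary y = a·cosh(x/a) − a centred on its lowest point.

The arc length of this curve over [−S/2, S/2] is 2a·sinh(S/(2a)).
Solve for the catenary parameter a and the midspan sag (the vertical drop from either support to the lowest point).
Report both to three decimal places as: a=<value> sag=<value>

seed: a₀ = √(S³/(24(L−S))) = √(169.662³/(24·60.599)) = 57.948010
iter 1: u=1.463916  f(a)=+6.835e+00  f'(a)=-2.575e+00  a ← 57.948010 − (+6.835e+00/-2.575e+00) = 60.601840
iter 2: u=1.399809  f(a)=+4.976e-01  f'(a)=-2.213e+00  a ← 60.601840 − (+4.976e-01/-2.213e+00) = 60.826684
iter 3: u=1.394635  f(a)=+3.095e-03  f'(a)=-2.185e+00  a ← 60.826684 − (+3.095e-03/-2.185e+00) = 60.828100
iter 4: u=1.394602  f(a)=+1.214e-07  f'(a)=-2.185e+00  a ← 60.828100 − (+1.214e-07/-2.185e+00) = 60.828100
iter 5: u=1.394602  f(a)=+0.000e+00  f'(a)=-2.185e+00  a ← 60.828100 − (+0.000e+00/-2.185e+00) = 60.828100
converged: |Δa| < 1e-12 after 5 iterations
sag = a·(cosh(S/(2a)) − 1) = 60.828100·(cosh(1.394602) − 1) = 69.383611
T_max/T_min = cosh(S/(2a)) = 2.140651

a=60.828 sag=69.384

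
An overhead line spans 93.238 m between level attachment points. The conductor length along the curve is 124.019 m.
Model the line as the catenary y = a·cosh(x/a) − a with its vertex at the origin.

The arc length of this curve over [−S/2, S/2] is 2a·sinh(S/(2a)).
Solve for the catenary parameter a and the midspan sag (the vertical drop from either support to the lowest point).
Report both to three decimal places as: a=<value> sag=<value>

seed: a₀ = √(S³/(24(L−S))) = √(93.238³/(24·30.781)) = 33.123974
iter 1: u=1.407410  f(a)=+3.196e+00  f'(a)=-2.254e+00  a ← 33.123974 − (+3.196e+00/-2.254e+00) = 34.542250
iter 2: u=1.349623  f(a)=+2.168e-01  f'(a)=-1.957e+00  a ← 34.542250 − (+2.168e-01/-1.957e+00) = 34.652981
iter 3: u=1.345310  f(a)=+1.157e-03  f'(a)=-1.937e+00  a ← 34.652981 − (+1.157e-03/-1.937e+00) = 34.653578
iter 4: u=1.345287  f(a)=+3.336e-08  f'(a)=-1.937e+00  a ← 34.653578 − (+3.336e-08/-1.937e+00) = 34.653578
iter 5: u=1.345287  f(a)=+2.842e-14  f'(a)=-1.937e+00  a ← 34.653578 − (+2.842e-14/-1.937e+00) = 34.653578
converged: |Δa| < 1e-12 after 5 iterations
sag = a·(cosh(S/(2a)) − 1) = 34.653578·(cosh(1.345287) − 1) = 36.381966
T_max/T_min = cosh(S/(2a)) = 2.049876

a=34.654 sag=36.382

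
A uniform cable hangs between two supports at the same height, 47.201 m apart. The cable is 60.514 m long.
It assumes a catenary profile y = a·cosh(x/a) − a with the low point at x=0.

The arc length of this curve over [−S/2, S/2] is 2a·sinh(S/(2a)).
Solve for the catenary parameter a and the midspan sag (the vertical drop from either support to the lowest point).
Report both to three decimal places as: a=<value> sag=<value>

a=18.864 sag=16.792

seed: a₀ = √(S³/(24(L−S))) = √(47.201³/(24·13.313)) = 18.141919
iter 1: u=1.300882  f(a)=+1.173e+00  f'(a)=-1.732e+00  a ← 18.141919 − (+1.173e+00/-1.732e+00) = 18.819331
iter 2: u=1.254056  f(a)=+6.890e-02  f'(a)=-1.534e+00  a ← 18.819331 − (+6.890e-02/-1.534e+00) = 18.864259
iter 3: u=1.251070  f(a)=+2.705e-04  f'(a)=-1.522e+00  a ← 18.864259 − (+2.705e-04/-1.522e+00) = 18.864436
iter 4: u=1.251058  f(a)=+4.207e-09  f'(a)=-1.521e+00  a ← 18.864436 − (+4.207e-09/-1.521e+00) = 18.864436
iter 5: u=1.251058  f(a)=+7.105e-15  f'(a)=-1.521e+00  a ← 18.864436 − (+7.105e-15/-1.521e+00) = 18.864436
converged: |Δa| < 1e-12 after 5 iterations
sag = a·(cosh(S/(2a)) − 1) = 18.864436·(cosh(1.251058) − 1) = 16.791601
T_max/T_min = cosh(S/(2a)) = 1.890119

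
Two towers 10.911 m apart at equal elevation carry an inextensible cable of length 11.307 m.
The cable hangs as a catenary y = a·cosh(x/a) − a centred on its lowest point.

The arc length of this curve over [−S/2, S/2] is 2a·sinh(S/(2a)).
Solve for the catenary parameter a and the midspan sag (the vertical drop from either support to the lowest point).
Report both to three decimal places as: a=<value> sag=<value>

a=11.754 sag=1.289

seed: a₀ = √(S³/(24(L−S))) = √(10.911³/(24·0.396)) = 11.690784
iter 1: u=0.466650  f(a)=+4.334e-03  f'(a)=-6.923e-02  a ← 11.690784 − (+4.334e-03/-6.923e-02) = 11.753386
iter 2: u=0.464164  f(a)=+3.506e-05  f'(a)=-6.812e-02  a ← 11.753386 − (+3.506e-05/-6.812e-02) = 11.753901
iter 3: u=0.464144  f(a)=+2.336e-09  f'(a)=-6.811e-02  a ← 11.753901 − (+2.336e-09/-6.811e-02) = 11.753901
iter 4: u=0.464144  f(a)=-1.776e-15  f'(a)=-6.811e-02  a ← 11.753901 − (-1.776e-15/-6.811e-02) = 11.753901
converged: |Δa| < 1e-12 after 4 iterations
sag = a·(cosh(S/(2a)) − 1) = 11.753901·(cosh(0.464144) − 1) = 1.288961
T_max/T_min = cosh(S/(2a)) = 1.109662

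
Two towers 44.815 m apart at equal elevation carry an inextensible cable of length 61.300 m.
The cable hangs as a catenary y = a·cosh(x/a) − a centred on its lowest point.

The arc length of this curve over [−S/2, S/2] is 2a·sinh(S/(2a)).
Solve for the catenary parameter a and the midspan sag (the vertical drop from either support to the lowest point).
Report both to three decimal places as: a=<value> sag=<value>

a=15.853 sag=18.654

seed: a₀ = √(S³/(24(L−S))) = √(44.815³/(24·16.485)) = 15.082905
iter 1: u=1.485622  f(a)=+1.918e+00  f'(a)=-2.708e+00  a ← 15.082905 − (+1.918e+00/-2.708e+00) = 15.791094
iter 2: u=1.418996  f(a)=+1.433e-01  f'(a)=-2.317e+00  a ← 15.791094 − (+1.433e-01/-2.317e+00) = 15.852959
iter 3: u=1.413459  f(a)=+9.438e-04  f'(a)=-2.287e+00  a ← 15.852959 − (+9.438e-04/-2.287e+00) = 15.853372
iter 4: u=1.413422  f(a)=+4.151e-08  f'(a)=-2.286e+00  a ← 15.853372 − (+4.151e-08/-2.286e+00) = 15.853372
iter 5: u=1.413422  f(a)=-1.421e-14  f'(a)=-2.286e+00  a ← 15.853372 − (-1.421e-14/-2.286e+00) = 15.853372
converged: |Δa| < 1e-12 after 5 iterations
sag = a·(cosh(S/(2a)) − 1) = 15.853372·(cosh(1.413422) − 1) = 18.653901
T_max/T_min = cosh(S/(2a)) = 2.176652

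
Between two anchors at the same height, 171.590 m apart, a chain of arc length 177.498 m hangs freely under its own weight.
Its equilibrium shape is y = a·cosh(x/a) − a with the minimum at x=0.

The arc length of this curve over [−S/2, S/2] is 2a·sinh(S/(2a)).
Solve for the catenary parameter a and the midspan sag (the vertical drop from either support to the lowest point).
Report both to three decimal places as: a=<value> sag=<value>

seed: a₀ = √(S³/(24(L−S))) = √(171.590³/(24·5.908)) = 188.760925
iter 1: u=0.454517  f(a)=+6.133e-02  f'(a)=-6.390e-02  a ← 188.760925 − (+6.133e-02/-6.390e-02) = 189.720642
iter 2: u=0.452218  f(a)=+4.709e-04  f'(a)=-6.292e-02  a ← 189.720642 − (+4.709e-04/-6.292e-02) = 189.728126
iter 3: u=0.452200  f(a)=+2.823e-08  f'(a)=-6.292e-02  a ← 189.728126 − (+2.823e-08/-6.292e-02) = 189.728126
iter 4: u=0.452200  f(a)=+0.000e+00  f'(a)=-6.292e-02  a ← 189.728126 − (+0.000e+00/-6.292e-02) = 189.728126
converged: |Δa| < 1e-12 after 4 iterations
sag = a·(cosh(S/(2a)) − 1) = 189.728126·(cosh(0.452200) − 1) = 19.731051
T_max/T_min = cosh(S/(2a)) = 1.103996

a=189.728 sag=19.731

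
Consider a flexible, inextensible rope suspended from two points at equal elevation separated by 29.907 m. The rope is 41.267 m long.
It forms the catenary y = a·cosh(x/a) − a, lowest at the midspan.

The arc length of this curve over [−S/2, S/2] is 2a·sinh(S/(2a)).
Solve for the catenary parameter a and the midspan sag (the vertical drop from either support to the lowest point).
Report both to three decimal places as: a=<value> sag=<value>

a=10.427 sag=12.692

seed: a₀ = √(S³/(24(L−S))) = √(29.907³/(24·11.360)) = 9.905228
iter 1: u=1.509657  f(a)=+1.367e+00  f'(a)=-2.861e+00  a ← 9.905228 − (+1.367e+00/-2.861e+00) = 10.383060
iter 2: u=1.440182  f(a)=+1.051e-01  f'(a)=-2.436e+00  a ← 10.383060 − (+1.051e-01/-2.436e+00) = 10.426218
iter 3: u=1.434221  f(a)=+7.366e-04  f'(a)=-2.402e+00  a ← 10.426218 − (+7.366e-04/-2.402e+00) = 10.426525
iter 4: u=1.434179  f(a)=+3.671e-08  f'(a)=-2.402e+00  a ← 10.426525 − (+3.671e-08/-2.402e+00) = 10.426525
iter 5: u=1.434179  f(a)=+0.000e+00  f'(a)=-2.402e+00  a ← 10.426525 − (+0.000e+00/-2.402e+00) = 10.426525
converged: |Δa| < 1e-12 after 5 iterations
sag = a·(cosh(S/(2a)) − 1) = 10.426525·(cosh(1.434179) − 1) = 12.691731
T_max/T_min = cosh(S/(2a)) = 2.217254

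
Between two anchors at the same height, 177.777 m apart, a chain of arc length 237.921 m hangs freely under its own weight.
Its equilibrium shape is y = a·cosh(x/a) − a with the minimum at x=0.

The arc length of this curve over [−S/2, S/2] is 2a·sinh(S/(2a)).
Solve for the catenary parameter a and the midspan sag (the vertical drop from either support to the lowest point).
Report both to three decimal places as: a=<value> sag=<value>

a=65.337 sag=70.385

seed: a₀ = √(S³/(24(L−S))) = √(177.777³/(24·60.144)) = 62.389511
iter 1: u=1.424735  f(a)=+6.408e+00  f'(a)=-2.349e+00  a ← 62.389511 − (+6.408e+00/-2.349e+00) = 65.117542
iter 2: u=1.365047  f(a)=+4.442e-01  f'(a)=-2.033e+00  a ← 65.117542 − (+4.442e-01/-2.033e+00) = 65.336009
iter 3: u=1.360483  f(a)=+2.487e-03  f'(a)=-2.011e+00  a ← 65.336009 − (+2.487e-03/-2.011e+00) = 65.337246
iter 4: u=1.360457  f(a)=+7.891e-08  f'(a)=-2.011e+00  a ← 65.337246 − (+7.891e-08/-2.011e+00) = 65.337246
iter 5: u=1.360457  f(a)=-2.842e-14  f'(a)=-2.011e+00  a ← 65.337246 − (-2.842e-14/-2.011e+00) = 65.337246
converged: |Δa| < 1e-12 after 5 iterations
sag = a·(cosh(S/(2a)) − 1) = 65.337246·(cosh(1.360457) − 1) = 70.385104
T_max/T_min = cosh(S/(2a)) = 2.077258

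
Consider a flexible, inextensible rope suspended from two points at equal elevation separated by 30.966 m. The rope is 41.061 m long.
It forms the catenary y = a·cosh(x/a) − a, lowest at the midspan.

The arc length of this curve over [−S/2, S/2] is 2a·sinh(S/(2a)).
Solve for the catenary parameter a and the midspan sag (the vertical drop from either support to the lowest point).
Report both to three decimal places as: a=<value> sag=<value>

a=11.576 sag=11.993

seed: a₀ = √(S³/(24(L−S))) = √(30.966³/(24·10.095)) = 11.070542
iter 1: u=1.398577  f(a)=+1.035e+00  f'(a)=-2.206e+00  a ← 11.070542 − (+1.035e+00/-2.206e+00) = 11.539443
iter 2: u=1.341746  f(a)=+6.936e-02  f'(a)=-1.920e+00  a ← 11.539443 − (+6.936e-02/-1.920e+00) = 11.575577
iter 3: u=1.337558  f(a)=+3.613e-04  f'(a)=-1.900e+00  a ← 11.575577 − (+3.613e-04/-1.900e+00) = 11.575767
iter 4: u=1.337536  f(a)=+9.917e-09  f'(a)=-1.899e+00  a ← 11.575767 − (+9.917e-09/-1.899e+00) = 11.575767
iter 5: u=1.337536  f(a)=+0.000e+00  f'(a)=-1.899e+00  a ← 11.575767 − (+0.000e+00/-1.899e+00) = 11.575767
converged: |Δa| < 1e-12 after 5 iterations
sag = a·(cosh(S/(2a)) − 1) = 11.575767·(cosh(1.337536) − 1) = 11.993277
T_max/T_min = cosh(S/(2a)) = 2.036068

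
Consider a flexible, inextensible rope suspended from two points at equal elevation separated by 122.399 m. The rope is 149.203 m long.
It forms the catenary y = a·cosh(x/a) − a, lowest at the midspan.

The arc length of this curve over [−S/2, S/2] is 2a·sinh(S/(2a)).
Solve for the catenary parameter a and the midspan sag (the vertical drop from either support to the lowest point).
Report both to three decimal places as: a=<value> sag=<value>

a=55.062 sag=37.659

seed: a₀ = √(S³/(24(L−S))) = √(122.399³/(24·26.804)) = 53.390179
iter 1: u=1.146269  f(a)=+1.817e+00  f'(a)=-1.142e+00  a ← 53.390179 − (+1.817e+00/-1.142e+00) = 54.980790
iter 2: u=1.113107  f(a)=+8.436e-02  f'(a)=-1.039e+00  a ← 54.980790 − (+8.436e-02/-1.039e+00) = 55.062025
iter 3: u=1.111465  f(a)=+2.015e-04  f'(a)=-1.034e+00  a ← 55.062025 − (+2.015e-04/-1.034e+00) = 55.062220
iter 4: u=1.111461  f(a)=+1.155e-09  f'(a)=-1.034e+00  a ← 55.062220 − (+1.155e-09/-1.034e+00) = 55.062220
iter 5: u=1.111461  f(a)=-2.842e-14  f'(a)=-1.034e+00  a ← 55.062220 − (-2.842e-14/-1.034e+00) = 55.062220
converged: |Δa| < 1e-12 after 5 iterations
sag = a·(cosh(S/(2a)) − 1) = 55.062220·(cosh(1.111461) − 1) = 37.659039
T_max/T_min = cosh(S/(2a)) = 1.683936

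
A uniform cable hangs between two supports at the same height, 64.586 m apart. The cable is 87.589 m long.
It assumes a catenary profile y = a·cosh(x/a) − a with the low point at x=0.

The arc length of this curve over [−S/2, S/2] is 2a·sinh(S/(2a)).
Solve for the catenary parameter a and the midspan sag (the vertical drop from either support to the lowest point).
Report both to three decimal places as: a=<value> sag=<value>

a=23.186 sag=26.368

seed: a₀ = √(S³/(24(L−S))) = √(64.586³/(24·23.003)) = 22.090712
iter 1: u=1.461836  f(a)=+2.587e+00  f'(a)=-2.563e+00  a ← 22.090712 − (+2.587e+00/-2.563e+00) = 23.099955
iter 2: u=1.397968  f(a)=+1.878e-01  f'(a)=-2.203e+00  a ← 23.099955 − (+1.878e-01/-2.203e+00) = 23.185210
iter 3: u=1.392828  f(a)=+1.162e-03  f'(a)=-2.176e+00  a ← 23.185210 − (+1.162e-03/-2.176e+00) = 23.185744
iter 4: u=1.392795  f(a)=+4.506e-08  f'(a)=-2.176e+00  a ← 23.185744 − (+4.506e-08/-2.176e+00) = 23.185744
iter 5: u=1.392795  f(a)=+0.000e+00  f'(a)=-2.176e+00  a ← 23.185744 − (+0.000e+00/-2.176e+00) = 23.185744
converged: |Δa| < 1e-12 after 5 iterations
sag = a·(cosh(S/(2a)) − 1) = 23.185744·(cosh(1.392795) − 1) = 26.367631
T_max/T_min = cosh(S/(2a)) = 2.137235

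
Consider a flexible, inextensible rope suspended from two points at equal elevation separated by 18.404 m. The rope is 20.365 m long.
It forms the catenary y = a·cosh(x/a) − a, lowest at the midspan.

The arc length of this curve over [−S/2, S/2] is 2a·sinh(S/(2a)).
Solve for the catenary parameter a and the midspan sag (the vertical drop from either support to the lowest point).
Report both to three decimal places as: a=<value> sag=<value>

seed: a₀ = √(S³/(24(L−S))) = √(18.404³/(24·1.961)) = 11.508638
iter 1: u=0.799573  f(a)=+6.365e-02  f'(a)=-3.631e-01  a ← 11.508638 − (+6.365e-02/-3.631e-01) = 11.683938
iter 2: u=0.787577  f(a)=+1.483e-03  f'(a)=-3.463e-01  a ← 11.683938 − (+1.483e-03/-3.463e-01) = 11.688222
iter 3: u=0.787288  f(a)=+8.484e-07  f'(a)=-3.459e-01  a ← 11.688222 − (+8.484e-07/-3.459e-01) = 11.688224
iter 4: u=0.787288  f(a)=+2.771e-13  f'(a)=-3.459e-01  a ← 11.688224 − (+2.771e-13/-3.459e-01) = 11.688224
converged: |Δa| < 1e-12 after 4 iterations
sag = a·(cosh(S/(2a)) − 1) = 11.688224·(cosh(0.787288) − 1) = 3.813321
T_max/T_min = cosh(S/(2a)) = 1.326253

a=11.688 sag=3.813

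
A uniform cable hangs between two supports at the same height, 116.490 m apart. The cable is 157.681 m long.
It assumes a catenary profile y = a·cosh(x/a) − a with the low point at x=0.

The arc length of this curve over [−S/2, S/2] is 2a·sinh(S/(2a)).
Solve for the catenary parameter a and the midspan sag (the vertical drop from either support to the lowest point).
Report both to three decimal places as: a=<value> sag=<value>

seed: a₀ = √(S³/(24(L−S))) = √(116.490³/(24·41.191)) = 39.987677
iter 1: u=1.456574  f(a)=+4.597e+00  f'(a)=-2.532e+00  a ← 39.987677 − (+4.597e+00/-2.532e+00) = 41.803399
iter 2: u=1.393308  f(a)=+3.316e-01  f'(a)=-2.178e+00  a ← 41.803399 − (+3.316e-01/-2.178e+00) = 41.955637
iter 3: u=1.388252  f(a)=+2.023e-03  f'(a)=-2.152e+00  a ← 41.955637 − (+2.023e-03/-2.152e+00) = 41.956577
iter 4: u=1.388221  f(a)=+7.627e-08  f'(a)=-2.152e+00  a ← 41.956577 − (+7.627e-08/-2.152e+00) = 41.956577
iter 5: u=1.388221  f(a)=-2.842e-14  f'(a)=-2.152e+00  a ← 41.956577 − (-2.842e-14/-2.152e+00) = 41.956577
converged: |Δa| < 1e-12 after 5 iterations
sag = a·(cosh(S/(2a)) − 1) = 41.956577·(cosh(1.388221) − 1) = 47.352878
T_max/T_min = cosh(S/(2a)) = 2.128616

a=41.957 sag=47.353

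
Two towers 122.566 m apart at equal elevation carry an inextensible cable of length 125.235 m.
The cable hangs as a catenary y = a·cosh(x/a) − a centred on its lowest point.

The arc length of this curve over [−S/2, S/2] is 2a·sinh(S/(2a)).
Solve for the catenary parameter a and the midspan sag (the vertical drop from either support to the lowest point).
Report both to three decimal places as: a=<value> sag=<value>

a=170.092 sag=11.160

seed: a₀ = √(S³/(24(L−S))) = √(122.566³/(24·2.669)) = 169.541145
iter 1: u=0.361464  f(a)=+1.749e-02  f'(a)=-3.190e-02  a ← 169.541145 − (+1.749e-02/-3.190e-02) = 170.089463
iter 2: u=0.360299  f(a)=+8.521e-05  f'(a)=-3.159e-02  a ← 170.089463 − (+8.521e-05/-3.159e-02) = 170.092161
iter 3: u=0.360293  f(a)=+2.045e-09  f'(a)=-3.159e-02  a ← 170.092161 − (+2.045e-09/-3.159e-02) = 170.092161
iter 4: u=0.360293  f(a)=+0.000e+00  f'(a)=-3.159e-02  a ← 170.092161 − (+0.000e+00/-3.159e-02) = 170.092161
converged: |Δa| < 1e-12 after 4 iterations
sag = a·(cosh(S/(2a)) − 1) = 170.092161·(cosh(0.360293) − 1) = 11.159858
T_max/T_min = cosh(S/(2a)) = 1.065611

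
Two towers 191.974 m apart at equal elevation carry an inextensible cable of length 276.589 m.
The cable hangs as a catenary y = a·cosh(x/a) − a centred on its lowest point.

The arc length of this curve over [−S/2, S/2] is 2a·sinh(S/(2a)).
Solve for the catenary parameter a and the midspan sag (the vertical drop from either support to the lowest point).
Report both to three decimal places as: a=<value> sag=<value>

a=62.589 sag=89.210

seed: a₀ = √(S³/(24(L−S))) = √(191.974³/(24·84.615)) = 59.024772
iter 1: u=1.626216  f(a)=+1.192e+01  f'(a)=-3.701e+00  a ← 59.024772 − (+1.192e+01/-3.701e+00) = 62.245788
iter 2: u=1.542064  f(a)=+1.045e+00  f'(a)=-3.078e+00  a ← 62.245788 − (+1.045e+00/-3.078e+00) = 62.585422
iter 3: u=1.533696  f(a)=+9.744e-03  f'(a)=-3.020e+00  a ← 62.585422 − (+9.744e-03/-3.020e+00) = 62.588648
iter 4: u=1.533617  f(a)=+8.644e-07  f'(a)=-3.020e+00  a ← 62.588648 − (+8.644e-07/-3.020e+00) = 62.588648
iter 5: u=1.533617  f(a)=-5.684e-14  f'(a)=-3.020e+00  a ← 62.588648 − (-5.684e-14/-3.020e+00) = 62.588648
converged: |Δa| < 1e-12 after 5 iterations
sag = a·(cosh(S/(2a)) − 1) = 62.588648·(cosh(1.533617) − 1) = 89.209598
T_max/T_min = cosh(S/(2a)) = 2.425332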